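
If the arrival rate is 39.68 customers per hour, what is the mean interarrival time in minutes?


Mean interarrival time = 60/lambda = 60/39.68 = 1.51 minutes

1.51 minutes


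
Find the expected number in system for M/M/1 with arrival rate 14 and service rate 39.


rho = 14/39; L = rho/(1-rho) = 0.56

0.56


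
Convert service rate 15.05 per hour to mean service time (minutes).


Mean service time = 60/mu = 60/15.05 = 3.99 minutes

3.99 minutes


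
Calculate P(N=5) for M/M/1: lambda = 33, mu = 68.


rho = 33/68; P(n) = (1-rho)*rho^n = (1-33/68)*(33/68)^5 = 0.0139

0.0139


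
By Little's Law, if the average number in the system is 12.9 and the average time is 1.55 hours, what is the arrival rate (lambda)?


lambda = L / W = 12.9 / 1.55 = 8.32 per hour

8.32 per hour


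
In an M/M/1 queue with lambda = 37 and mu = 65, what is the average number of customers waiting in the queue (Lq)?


rho = 37/65; Lq = rho^2/(1-rho) = 0.75

0.75


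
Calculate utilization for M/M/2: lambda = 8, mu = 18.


rho = lambda/(c*mu) = 8/(2*18) = 0.2222

0.2222


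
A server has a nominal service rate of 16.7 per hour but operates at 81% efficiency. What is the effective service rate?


Effective rate = mu * efficiency = 16.7 * 0.81 = 13.53 per hour

13.53 per hour


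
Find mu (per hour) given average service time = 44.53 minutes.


mu = 60 / avg_service_time = 60 / 44.53 = 1.35 per hour

1.35 per hour


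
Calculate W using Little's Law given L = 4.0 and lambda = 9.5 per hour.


W = L / lambda = 4.0 / 9.5 = 0.4211 hours

0.4211 hours


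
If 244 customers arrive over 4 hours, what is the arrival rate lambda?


lambda = total arrivals / time = 244 / 4 = 61.0 per hour

61.0 per hour


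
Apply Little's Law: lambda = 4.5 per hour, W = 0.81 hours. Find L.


L = lambda * W = 4.5 * 0.81 = 3.65

3.65


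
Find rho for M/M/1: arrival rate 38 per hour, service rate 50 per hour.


rho = lambda/mu = 38/50 = 0.76

0.76


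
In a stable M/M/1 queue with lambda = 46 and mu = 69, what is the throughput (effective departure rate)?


For a stable queue (lambda < mu), throughput = lambda = 46 per hour

46 per hour


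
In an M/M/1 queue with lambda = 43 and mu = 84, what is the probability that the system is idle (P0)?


P0 = 1 - rho = 1 - 43/84 = 0.4881

0.4881


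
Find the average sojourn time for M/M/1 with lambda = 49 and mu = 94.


W = 1/(mu - lambda) = 1/(94 - 49) = 0.0222 hours

0.0222 hours


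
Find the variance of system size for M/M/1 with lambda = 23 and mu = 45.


rho = 23/45; Var(N) = rho/(1-rho)^2 = 2.14

2.14


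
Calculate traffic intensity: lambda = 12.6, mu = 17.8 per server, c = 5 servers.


rho = lambda / (c * mu) = 12.6 / (5 * 17.8) = 0.1416

0.1416


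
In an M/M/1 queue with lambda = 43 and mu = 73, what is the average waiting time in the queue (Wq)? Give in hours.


rho = 43/73; Wq = rho/(mu - lambda) = 0.0196 hours

0.0196 hours


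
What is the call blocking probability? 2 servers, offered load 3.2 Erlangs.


B(N,A) = (A^N/N!) / sum(A^k/k!, k=0..N) with N=2, A=3.2 = 0.5494

0.5494


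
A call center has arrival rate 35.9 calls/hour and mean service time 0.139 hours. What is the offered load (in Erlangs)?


Offered load a = lambda * E[S] = 35.9 * 0.139 = 4.99 Erlangs

4.99 Erlangs


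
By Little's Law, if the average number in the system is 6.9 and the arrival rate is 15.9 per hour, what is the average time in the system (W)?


W = L / lambda = 6.9 / 15.9 = 0.434 hours

0.434 hours


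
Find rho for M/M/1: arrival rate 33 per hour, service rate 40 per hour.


rho = lambda/mu = 33/40 = 0.825

0.825


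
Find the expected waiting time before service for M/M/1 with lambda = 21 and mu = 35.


rho = 21/35; Wq = rho/(mu - lambda) = 0.0429 hours

0.0429 hours


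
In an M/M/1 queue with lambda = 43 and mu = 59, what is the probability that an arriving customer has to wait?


P(wait) = rho = lambda/mu = 43/59 = 0.7288

0.7288


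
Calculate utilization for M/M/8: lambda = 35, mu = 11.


rho = lambda/(c*mu) = 35/(8*11) = 0.3977

0.3977


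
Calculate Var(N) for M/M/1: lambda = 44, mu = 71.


rho = 44/71; Var(N) = rho/(1-rho)^2 = 4.29

4.29


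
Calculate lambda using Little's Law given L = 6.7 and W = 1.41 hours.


lambda = L / W = 6.7 / 1.41 = 4.75 per hour

4.75 per hour


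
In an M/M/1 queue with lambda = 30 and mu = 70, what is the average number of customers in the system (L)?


rho = 30/70; L = rho/(1-rho) = 0.75

0.75


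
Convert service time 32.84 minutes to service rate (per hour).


mu = 60 / avg_service_time = 60 / 32.84 = 1.83 per hour

1.83 per hour


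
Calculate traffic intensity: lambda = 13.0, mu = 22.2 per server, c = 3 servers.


rho = lambda / (c * mu) = 13.0 / (3 * 22.2) = 0.1952

0.1952


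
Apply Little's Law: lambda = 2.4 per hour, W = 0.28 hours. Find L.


L = lambda * W = 2.4 * 0.28 = 0.67

0.67


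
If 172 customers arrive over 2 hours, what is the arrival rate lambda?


lambda = total arrivals / time = 172 / 2 = 86.0 per hour

86.0 per hour


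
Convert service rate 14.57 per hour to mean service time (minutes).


Mean service time = 60/mu = 60/14.57 = 4.12 minutes

4.12 minutes


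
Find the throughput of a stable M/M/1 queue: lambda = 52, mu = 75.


For a stable queue (lambda < mu), throughput = lambda = 52 per hour

52 per hour


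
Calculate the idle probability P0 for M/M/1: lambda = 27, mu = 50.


P0 = 1 - rho = 1 - 27/50 = 0.46

0.46


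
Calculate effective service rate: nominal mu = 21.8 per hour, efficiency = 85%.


Effective rate = mu * efficiency = 21.8 * 0.85 = 18.53 per hour

18.53 per hour


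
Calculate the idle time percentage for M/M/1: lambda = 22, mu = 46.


Idle fraction = (1 - rho) * 100 = (1 - 22/46) * 100 = 52.2%

52.2%


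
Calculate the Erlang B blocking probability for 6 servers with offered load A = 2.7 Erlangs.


B(N,A) = (A^N/N!) / sum(A^k/k!, k=0..N) with N=6, A=2.7 = 0.0369

0.0369


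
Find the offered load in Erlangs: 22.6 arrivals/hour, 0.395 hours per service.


Offered load a = lambda * E[S] = 22.6 * 0.395 = 8.93 Erlangs

8.93 Erlangs


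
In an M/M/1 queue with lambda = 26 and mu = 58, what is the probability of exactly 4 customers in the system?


rho = 26/58; P(n) = (1-rho)*rho^n = (1-26/58)*(26/58)^4 = 0.0223

0.0223


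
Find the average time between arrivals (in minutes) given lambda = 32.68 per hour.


Mean interarrival time = 60/lambda = 60/32.68 = 1.84 minutes

1.84 minutes


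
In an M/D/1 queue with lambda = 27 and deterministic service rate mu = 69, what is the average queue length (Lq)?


M/D/1: Lq = rho^2 / (2*(1-rho)) where rho = 27/69; Lq = 0.13

0.13


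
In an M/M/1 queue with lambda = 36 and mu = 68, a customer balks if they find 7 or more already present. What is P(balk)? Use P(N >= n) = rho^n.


P(N >= 7) = rho^7 = (36/68)^7 = 0.0117

0.0117


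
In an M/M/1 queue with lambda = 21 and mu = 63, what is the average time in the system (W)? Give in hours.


W = 1/(mu - lambda) = 1/(63 - 21) = 0.0238 hours

0.0238 hours


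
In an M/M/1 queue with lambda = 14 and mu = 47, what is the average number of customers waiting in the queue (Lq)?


rho = 14/47; Lq = rho^2/(1-rho) = 0.13

0.13


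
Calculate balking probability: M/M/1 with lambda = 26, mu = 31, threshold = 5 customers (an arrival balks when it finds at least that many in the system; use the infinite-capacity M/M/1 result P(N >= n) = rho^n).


P(N >= 5) = rho^5 = (26/31)^5 = 0.415

0.415


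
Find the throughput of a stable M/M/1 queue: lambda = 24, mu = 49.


For a stable queue (lambda < mu), throughput = lambda = 24 per hour

24 per hour


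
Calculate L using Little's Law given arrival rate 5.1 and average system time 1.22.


L = lambda * W = 5.1 * 1.22 = 6.22

6.22


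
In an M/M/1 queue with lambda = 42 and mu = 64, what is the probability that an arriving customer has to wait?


P(wait) = rho = lambda/mu = 42/64 = 0.6563

0.6563


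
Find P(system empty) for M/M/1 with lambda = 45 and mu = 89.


P0 = 1 - rho = 1 - 45/89 = 0.4944

0.4944


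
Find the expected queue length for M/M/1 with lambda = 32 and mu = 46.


rho = 32/46; Lq = rho^2/(1-rho) = 1.59

1.59


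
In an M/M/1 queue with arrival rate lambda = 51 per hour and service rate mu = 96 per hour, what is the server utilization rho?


rho = lambda/mu = 51/96 = 0.5313

0.5313


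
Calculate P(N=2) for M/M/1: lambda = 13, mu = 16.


rho = 13/16; P(n) = (1-rho)*rho^n = (1-13/16)*(13/16)^2 = 0.1238

0.1238


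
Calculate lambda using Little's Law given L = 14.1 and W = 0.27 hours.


lambda = L / W = 14.1 / 0.27 = 52.22 per hour

52.22 per hour


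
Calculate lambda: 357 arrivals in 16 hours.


lambda = total arrivals / time = 357 / 16 = 22.31 per hour

22.31 per hour


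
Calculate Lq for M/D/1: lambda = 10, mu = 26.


M/D/1: Lq = rho^2 / (2*(1-rho)) where rho = 10/26; Lq = 0.12

0.12


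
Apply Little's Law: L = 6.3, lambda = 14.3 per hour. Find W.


W = L / lambda = 6.3 / 14.3 = 0.4406 hours

0.4406 hours


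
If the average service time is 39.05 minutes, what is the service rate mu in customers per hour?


mu = 60 / avg_service_time = 60 / 39.05 = 1.54 per hour

1.54 per hour


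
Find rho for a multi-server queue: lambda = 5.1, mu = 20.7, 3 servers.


rho = lambda / (c * mu) = 5.1 / (3 * 20.7) = 0.0821

0.0821


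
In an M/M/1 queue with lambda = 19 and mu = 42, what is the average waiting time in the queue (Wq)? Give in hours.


rho = 19/42; Wq = rho/(mu - lambda) = 0.0197 hours

0.0197 hours


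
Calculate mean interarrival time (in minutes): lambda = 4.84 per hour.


Mean interarrival time = 60/lambda = 60/4.84 = 12.4 minutes

12.4 minutes


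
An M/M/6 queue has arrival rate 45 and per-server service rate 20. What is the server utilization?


rho = lambda/(c*mu) = 45/(6*20) = 0.375

0.375


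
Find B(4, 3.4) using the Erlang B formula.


B(N,A) = (A^N/N!) / sum(A^k/k!, k=0..N) with N=4, A=3.4 = 0.2497

0.2497


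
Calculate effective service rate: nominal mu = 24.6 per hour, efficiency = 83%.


Effective rate = mu * efficiency = 24.6 * 0.83 = 20.42 per hour

20.42 per hour


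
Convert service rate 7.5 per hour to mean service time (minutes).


Mean service time = 60/mu = 60/7.5 = 8.0 minutes

8.0 minutes


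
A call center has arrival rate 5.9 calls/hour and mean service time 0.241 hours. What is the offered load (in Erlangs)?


Offered load a = lambda * E[S] = 5.9 * 0.241 = 1.42 Erlangs

1.42 Erlangs


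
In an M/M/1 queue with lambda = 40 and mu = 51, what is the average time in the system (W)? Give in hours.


W = 1/(mu - lambda) = 1/(51 - 40) = 0.0909 hours

0.0909 hours


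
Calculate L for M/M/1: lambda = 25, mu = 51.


rho = 25/51; L = rho/(1-rho) = 0.96

0.96


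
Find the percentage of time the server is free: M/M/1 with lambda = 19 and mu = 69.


Idle fraction = (1 - rho) * 100 = (1 - 19/69) * 100 = 72.5%

72.5%


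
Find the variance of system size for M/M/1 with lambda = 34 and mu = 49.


rho = 34/49; Var(N) = rho/(1-rho)^2 = 7.4

7.4


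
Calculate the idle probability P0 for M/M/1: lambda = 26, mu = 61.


P0 = 1 - rho = 1 - 26/61 = 0.5738

0.5738


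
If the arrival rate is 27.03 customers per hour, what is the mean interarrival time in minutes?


Mean interarrival time = 60/lambda = 60/27.03 = 2.22 minutes

2.22 minutes


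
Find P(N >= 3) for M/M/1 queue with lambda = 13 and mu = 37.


P(N >= 3) = rho^3 = (13/37)^3 = 0.0434

0.0434


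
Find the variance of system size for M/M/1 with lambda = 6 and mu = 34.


rho = 6/34; Var(N) = rho/(1-rho)^2 = 0.26

0.26


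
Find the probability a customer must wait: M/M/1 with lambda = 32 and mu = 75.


P(wait) = rho = lambda/mu = 32/75 = 0.4267

0.4267


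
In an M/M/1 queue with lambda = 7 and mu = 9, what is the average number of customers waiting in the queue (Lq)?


rho = 7/9; Lq = rho^2/(1-rho) = 2.72

2.72


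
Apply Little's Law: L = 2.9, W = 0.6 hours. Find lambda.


lambda = L / W = 2.9 / 0.6 = 4.83 per hour

4.83 per hour


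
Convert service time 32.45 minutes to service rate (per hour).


mu = 60 / avg_service_time = 60 / 32.45 = 1.85 per hour

1.85 per hour


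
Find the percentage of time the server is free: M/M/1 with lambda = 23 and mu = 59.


Idle fraction = (1 - rho) * 100 = (1 - 23/59) * 100 = 61.0%

61.0%


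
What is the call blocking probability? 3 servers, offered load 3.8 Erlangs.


B(N,A) = (A^N/N!) / sum(A^k/k!, k=0..N) with N=3, A=3.8 = 0.4321

0.4321


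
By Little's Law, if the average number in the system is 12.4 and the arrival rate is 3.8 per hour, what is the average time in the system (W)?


W = L / lambda = 12.4 / 3.8 = 3.2632 hours

3.2632 hours


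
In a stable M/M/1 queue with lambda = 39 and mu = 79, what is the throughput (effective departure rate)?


For a stable queue (lambda < mu), throughput = lambda = 39 per hour

39 per hour


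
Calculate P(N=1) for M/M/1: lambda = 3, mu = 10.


rho = 3/10; P(n) = (1-rho)*rho^n = (1-3/10)*(3/10)^1 = 0.21

0.21


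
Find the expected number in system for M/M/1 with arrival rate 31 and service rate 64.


rho = 31/64; L = rho/(1-rho) = 0.94

0.94


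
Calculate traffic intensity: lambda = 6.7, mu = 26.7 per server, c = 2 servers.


rho = lambda / (c * mu) = 6.7 / (2 * 26.7) = 0.1255

0.1255


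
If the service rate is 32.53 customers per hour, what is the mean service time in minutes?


Mean service time = 60/mu = 60/32.53 = 1.84 minutes

1.84 minutes


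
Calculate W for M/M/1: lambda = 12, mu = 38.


W = 1/(mu - lambda) = 1/(38 - 12) = 0.0385 hours

0.0385 hours


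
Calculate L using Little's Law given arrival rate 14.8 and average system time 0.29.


L = lambda * W = 14.8 * 0.29 = 4.29

4.29


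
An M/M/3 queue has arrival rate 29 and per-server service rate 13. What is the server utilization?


rho = lambda/(c*mu) = 29/(3*13) = 0.7436

0.7436


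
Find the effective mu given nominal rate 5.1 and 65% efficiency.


Effective rate = mu * efficiency = 5.1 * 0.65 = 3.32 per hour

3.32 per hour


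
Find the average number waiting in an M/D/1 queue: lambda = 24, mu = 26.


M/D/1: Lq = rho^2 / (2*(1-rho)) where rho = 24/26; Lq = 5.54

5.54


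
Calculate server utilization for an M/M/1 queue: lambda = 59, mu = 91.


rho = lambda/mu = 59/91 = 0.6484

0.6484


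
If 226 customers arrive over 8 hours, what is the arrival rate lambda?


lambda = total arrivals / time = 226 / 8 = 28.25 per hour

28.25 per hour


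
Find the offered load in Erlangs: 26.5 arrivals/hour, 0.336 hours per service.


Offered load a = lambda * E[S] = 26.5 * 0.336 = 8.9 Erlangs

8.9 Erlangs


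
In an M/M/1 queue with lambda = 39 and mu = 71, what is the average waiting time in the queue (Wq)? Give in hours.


rho = 39/71; Wq = rho/(mu - lambda) = 0.0172 hours

0.0172 hours


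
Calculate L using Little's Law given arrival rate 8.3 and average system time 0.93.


L = lambda * W = 8.3 * 0.93 = 7.72

7.72


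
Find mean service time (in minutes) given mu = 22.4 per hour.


Mean service time = 60/mu = 60/22.4 = 2.68 minutes

2.68 minutes


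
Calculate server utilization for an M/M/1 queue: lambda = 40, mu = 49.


rho = lambda/mu = 40/49 = 0.8163

0.8163


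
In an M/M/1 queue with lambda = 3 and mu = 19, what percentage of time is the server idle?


Idle fraction = (1 - rho) * 100 = (1 - 3/19) * 100 = 84.2%

84.2%


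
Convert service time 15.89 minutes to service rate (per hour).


mu = 60 / avg_service_time = 60 / 15.89 = 3.78 per hour

3.78 per hour


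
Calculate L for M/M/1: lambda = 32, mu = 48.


rho = 32/48; L = rho/(1-rho) = 2.0

2.0


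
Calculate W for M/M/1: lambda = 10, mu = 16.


W = 1/(mu - lambda) = 1/(16 - 10) = 0.1667 hours

0.1667 hours


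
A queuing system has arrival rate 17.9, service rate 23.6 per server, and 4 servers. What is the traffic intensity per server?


rho = lambda / (c * mu) = 17.9 / (4 * 23.6) = 0.1896

0.1896


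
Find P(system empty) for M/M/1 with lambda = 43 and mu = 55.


P0 = 1 - rho = 1 - 43/55 = 0.2182

0.2182


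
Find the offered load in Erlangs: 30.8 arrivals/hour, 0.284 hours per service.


Offered load a = lambda * E[S] = 30.8 * 0.284 = 8.75 Erlangs

8.75 Erlangs


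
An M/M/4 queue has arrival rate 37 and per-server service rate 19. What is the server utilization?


rho = lambda/(c*mu) = 37/(4*19) = 0.4868

0.4868


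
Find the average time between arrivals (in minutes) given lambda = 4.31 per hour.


Mean interarrival time = 60/lambda = 60/4.31 = 13.92 minutes

13.92 minutes


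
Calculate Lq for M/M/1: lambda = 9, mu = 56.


rho = 9/56; Lq = rho^2/(1-rho) = 0.03

0.03


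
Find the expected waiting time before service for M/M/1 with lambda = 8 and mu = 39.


rho = 8/39; Wq = rho/(mu - lambda) = 0.0066 hours

0.0066 hours


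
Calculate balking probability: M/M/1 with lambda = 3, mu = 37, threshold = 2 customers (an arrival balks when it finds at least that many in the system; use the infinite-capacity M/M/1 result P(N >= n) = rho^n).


P(N >= 2) = rho^2 = (3/37)^2 = 0.0066

0.0066


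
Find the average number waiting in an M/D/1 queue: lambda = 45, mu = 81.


M/D/1: Lq = rho^2 / (2*(1-rho)) where rho = 45/81; Lq = 0.35

0.35


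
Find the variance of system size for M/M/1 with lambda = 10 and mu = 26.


rho = 10/26; Var(N) = rho/(1-rho)^2 = 1.02

1.02


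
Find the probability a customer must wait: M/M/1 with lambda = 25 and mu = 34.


P(wait) = rho = lambda/mu = 25/34 = 0.7353

0.7353


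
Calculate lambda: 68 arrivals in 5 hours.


lambda = total arrivals / time = 68 / 5 = 13.6 per hour

13.6 per hour


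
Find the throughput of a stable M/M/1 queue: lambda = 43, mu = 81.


For a stable queue (lambda < mu), throughput = lambda = 43 per hour

43 per hour


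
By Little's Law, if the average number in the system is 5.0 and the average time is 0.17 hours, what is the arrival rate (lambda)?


lambda = L / W = 5.0 / 0.17 = 29.41 per hour

29.41 per hour


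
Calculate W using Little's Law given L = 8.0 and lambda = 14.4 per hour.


W = L / lambda = 8.0 / 14.4 = 0.5556 hours

0.5556 hours


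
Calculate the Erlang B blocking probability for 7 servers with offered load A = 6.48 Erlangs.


B(N,A) = (A^N/N!) / sum(A^k/k!, k=0..N) with N=7, A=6.48 = 0.2161

0.2161


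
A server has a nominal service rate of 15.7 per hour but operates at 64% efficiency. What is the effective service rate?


Effective rate = mu * efficiency = 15.7 * 0.64 = 10.05 per hour

10.05 per hour


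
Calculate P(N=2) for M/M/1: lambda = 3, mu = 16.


rho = 3/16; P(n) = (1-rho)*rho^n = (1-3/16)*(3/16)^2 = 0.0286

0.0286


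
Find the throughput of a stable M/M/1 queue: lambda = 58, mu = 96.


For a stable queue (lambda < mu), throughput = lambda = 58 per hour

58 per hour


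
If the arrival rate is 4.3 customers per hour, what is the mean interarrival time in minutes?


Mean interarrival time = 60/lambda = 60/4.3 = 13.95 minutes

13.95 minutes


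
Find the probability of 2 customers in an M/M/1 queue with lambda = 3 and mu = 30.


rho = 3/30; P(n) = (1-rho)*rho^n = (1-3/30)*(3/30)^2 = 0.009

0.009


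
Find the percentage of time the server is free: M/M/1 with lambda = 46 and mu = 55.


Idle fraction = (1 - rho) * 100 = (1 - 46/55) * 100 = 16.4%

16.4%


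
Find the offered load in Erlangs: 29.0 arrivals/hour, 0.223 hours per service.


Offered load a = lambda * E[S] = 29.0 * 0.223 = 6.47 Erlangs

6.47 Erlangs


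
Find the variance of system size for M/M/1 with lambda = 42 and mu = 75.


rho = 42/75; Var(N) = rho/(1-rho)^2 = 2.89

2.89


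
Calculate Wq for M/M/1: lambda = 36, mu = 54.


rho = 36/54; Wq = rho/(mu - lambda) = 0.037 hours

0.037 hours


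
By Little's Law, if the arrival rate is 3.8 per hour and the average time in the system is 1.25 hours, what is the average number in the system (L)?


L = lambda * W = 3.8 * 1.25 = 4.75

4.75


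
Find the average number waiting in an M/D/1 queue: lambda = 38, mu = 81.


M/D/1: Lq = rho^2 / (2*(1-rho)) where rho = 38/81; Lq = 0.21

0.21


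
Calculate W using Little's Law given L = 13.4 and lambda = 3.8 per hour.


W = L / lambda = 13.4 / 3.8 = 3.5263 hours

3.5263 hours


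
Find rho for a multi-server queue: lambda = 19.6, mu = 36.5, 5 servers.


rho = lambda / (c * mu) = 19.6 / (5 * 36.5) = 0.1074

0.1074


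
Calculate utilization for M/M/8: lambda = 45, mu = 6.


rho = lambda/(c*mu) = 45/(8*6) = 0.9375

0.9375


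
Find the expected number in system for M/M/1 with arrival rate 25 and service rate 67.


rho = 25/67; L = rho/(1-rho) = 0.6

0.6


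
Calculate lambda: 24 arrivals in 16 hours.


lambda = total arrivals / time = 24 / 16 = 1.5 per hour

1.5 per hour


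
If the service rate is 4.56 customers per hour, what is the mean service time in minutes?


Mean service time = 60/mu = 60/4.56 = 13.16 minutes

13.16 minutes


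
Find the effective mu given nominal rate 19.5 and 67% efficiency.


Effective rate = mu * efficiency = 19.5 * 0.67 = 13.07 per hour

13.07 per hour


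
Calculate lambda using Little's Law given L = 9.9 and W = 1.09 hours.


lambda = L / W = 9.9 / 1.09 = 9.08 per hour

9.08 per hour


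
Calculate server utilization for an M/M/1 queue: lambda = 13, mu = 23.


rho = lambda/mu = 13/23 = 0.5652

0.5652


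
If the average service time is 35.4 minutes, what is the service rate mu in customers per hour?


mu = 60 / avg_service_time = 60 / 35.4 = 1.69 per hour

1.69 per hour


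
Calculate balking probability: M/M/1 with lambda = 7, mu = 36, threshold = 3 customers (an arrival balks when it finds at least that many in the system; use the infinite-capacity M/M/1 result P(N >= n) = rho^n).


P(N >= 3) = rho^3 = (7/36)^3 = 0.0074

0.0074


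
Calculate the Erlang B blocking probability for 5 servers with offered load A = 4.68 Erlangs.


B(N,A) = (A^N/N!) / sum(A^k/k!, k=0..N) with N=5, A=4.68 = 0.2584

0.2584


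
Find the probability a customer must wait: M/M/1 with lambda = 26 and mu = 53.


P(wait) = rho = lambda/mu = 26/53 = 0.4906

0.4906


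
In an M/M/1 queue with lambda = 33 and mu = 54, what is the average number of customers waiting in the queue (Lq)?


rho = 33/54; Lq = rho^2/(1-rho) = 0.96

0.96


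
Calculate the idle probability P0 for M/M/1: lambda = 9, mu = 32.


P0 = 1 - rho = 1 - 9/32 = 0.7188

0.7188


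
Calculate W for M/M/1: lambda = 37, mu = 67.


W = 1/(mu - lambda) = 1/(67 - 37) = 0.0333 hours

0.0333 hours


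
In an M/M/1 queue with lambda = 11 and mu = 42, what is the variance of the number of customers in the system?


rho = 11/42; Var(N) = rho/(1-rho)^2 = 0.48

0.48


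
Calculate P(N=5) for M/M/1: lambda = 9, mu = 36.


rho = 9/36; P(n) = (1-rho)*rho^n = (1-9/36)*(9/36)^5 = 0.0007

0.0007


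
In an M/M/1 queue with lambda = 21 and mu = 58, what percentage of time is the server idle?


Idle fraction = (1 - rho) * 100 = (1 - 21/58) * 100 = 63.8%

63.8%


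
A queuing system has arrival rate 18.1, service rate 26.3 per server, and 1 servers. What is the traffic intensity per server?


rho = lambda / (c * mu) = 18.1 / (1 * 26.3) = 0.6882

0.6882


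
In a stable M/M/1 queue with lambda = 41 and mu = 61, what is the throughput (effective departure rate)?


For a stable queue (lambda < mu), throughput = lambda = 41 per hour

41 per hour


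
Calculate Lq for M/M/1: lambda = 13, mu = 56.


rho = 13/56; Lq = rho^2/(1-rho) = 0.07

0.07


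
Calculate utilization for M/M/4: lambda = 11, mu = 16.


rho = lambda/(c*mu) = 11/(4*16) = 0.1719

0.1719


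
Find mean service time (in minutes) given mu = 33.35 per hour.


Mean service time = 60/mu = 60/33.35 = 1.8 minutes

1.8 minutes


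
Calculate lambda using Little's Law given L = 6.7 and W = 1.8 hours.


lambda = L / W = 6.7 / 1.8 = 3.72 per hour

3.72 per hour


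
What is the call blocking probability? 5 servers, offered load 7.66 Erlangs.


B(N,A) = (A^N/N!) / sum(A^k/k!, k=0..N) with N=5, A=7.66 = 0.4616

0.4616


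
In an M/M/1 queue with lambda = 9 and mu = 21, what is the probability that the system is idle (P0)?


P0 = 1 - rho = 1 - 9/21 = 0.5714

0.5714


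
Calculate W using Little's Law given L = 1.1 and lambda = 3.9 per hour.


W = L / lambda = 1.1 / 3.9 = 0.2821 hours

0.2821 hours


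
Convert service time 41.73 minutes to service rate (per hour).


mu = 60 / avg_service_time = 60 / 41.73 = 1.44 per hour

1.44 per hour


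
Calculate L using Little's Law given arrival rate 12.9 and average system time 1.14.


L = lambda * W = 12.9 * 1.14 = 14.71

14.71


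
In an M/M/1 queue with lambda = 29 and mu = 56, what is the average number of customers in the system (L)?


rho = 29/56; L = rho/(1-rho) = 1.07

1.07


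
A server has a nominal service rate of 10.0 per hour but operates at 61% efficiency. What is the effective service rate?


Effective rate = mu * efficiency = 10.0 * 0.61 = 6.1 per hour

6.1 per hour


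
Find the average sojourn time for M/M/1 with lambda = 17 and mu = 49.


W = 1/(mu - lambda) = 1/(49 - 17) = 0.0313 hours

0.0313 hours


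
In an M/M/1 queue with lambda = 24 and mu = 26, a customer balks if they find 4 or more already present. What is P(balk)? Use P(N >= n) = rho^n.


P(N >= 4) = rho^4 = (24/26)^4 = 0.726

0.726


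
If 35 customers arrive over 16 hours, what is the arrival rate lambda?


lambda = total arrivals / time = 35 / 16 = 2.19 per hour

2.19 per hour


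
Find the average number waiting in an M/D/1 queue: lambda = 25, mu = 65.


M/D/1: Lq = rho^2 / (2*(1-rho)) where rho = 25/65; Lq = 0.12

0.12


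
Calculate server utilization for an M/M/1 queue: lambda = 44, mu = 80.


rho = lambda/mu = 44/80 = 0.55

0.55


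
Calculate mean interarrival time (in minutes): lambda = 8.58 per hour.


Mean interarrival time = 60/lambda = 60/8.58 = 6.99 minutes

6.99 minutes


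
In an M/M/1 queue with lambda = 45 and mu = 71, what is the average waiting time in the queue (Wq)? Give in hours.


rho = 45/71; Wq = rho/(mu - lambda) = 0.0244 hours

0.0244 hours


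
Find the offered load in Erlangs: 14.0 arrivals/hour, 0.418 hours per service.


Offered load a = lambda * E[S] = 14.0 * 0.418 = 5.85 Erlangs

5.85 Erlangs


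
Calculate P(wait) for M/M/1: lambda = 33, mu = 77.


P(wait) = rho = lambda/mu = 33/77 = 0.4286

0.4286


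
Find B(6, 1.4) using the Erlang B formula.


B(N,A) = (A^N/N!) / sum(A^k/k!, k=0..N) with N=6, A=1.4 = 0.0026

0.0026


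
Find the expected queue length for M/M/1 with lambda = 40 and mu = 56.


rho = 40/56; Lq = rho^2/(1-rho) = 1.79

1.79


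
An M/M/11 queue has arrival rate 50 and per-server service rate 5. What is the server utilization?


rho = lambda/(c*mu) = 50/(11*5) = 0.9091

0.9091


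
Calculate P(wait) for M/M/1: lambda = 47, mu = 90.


P(wait) = rho = lambda/mu = 47/90 = 0.5222

0.5222


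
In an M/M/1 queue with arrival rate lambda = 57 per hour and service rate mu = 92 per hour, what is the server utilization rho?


rho = lambda/mu = 57/92 = 0.6196

0.6196


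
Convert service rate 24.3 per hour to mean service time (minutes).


Mean service time = 60/mu = 60/24.3 = 2.47 minutes

2.47 minutes


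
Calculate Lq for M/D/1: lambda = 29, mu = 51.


M/D/1: Lq = rho^2 / (2*(1-rho)) where rho = 29/51; Lq = 0.37

0.37


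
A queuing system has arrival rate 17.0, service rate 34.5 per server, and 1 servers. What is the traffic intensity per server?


rho = lambda / (c * mu) = 17.0 / (1 * 34.5) = 0.4928

0.4928


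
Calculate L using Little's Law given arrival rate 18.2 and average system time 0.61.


L = lambda * W = 18.2 * 0.61 = 11.1

11.1


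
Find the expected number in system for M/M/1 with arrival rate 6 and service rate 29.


rho = 6/29; L = rho/(1-rho) = 0.26

0.26


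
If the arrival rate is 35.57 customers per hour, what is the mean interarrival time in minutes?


Mean interarrival time = 60/lambda = 60/35.57 = 1.69 minutes

1.69 minutes


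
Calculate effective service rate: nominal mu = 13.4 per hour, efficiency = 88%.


Effective rate = mu * efficiency = 13.4 * 0.88 = 11.79 per hour

11.79 per hour


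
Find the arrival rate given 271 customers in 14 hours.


lambda = total arrivals / time = 271 / 14 = 19.36 per hour

19.36 per hour


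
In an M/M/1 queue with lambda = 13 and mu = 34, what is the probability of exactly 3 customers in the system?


rho = 13/34; P(n) = (1-rho)*rho^n = (1-13/34)*(13/34)^3 = 0.0345

0.0345


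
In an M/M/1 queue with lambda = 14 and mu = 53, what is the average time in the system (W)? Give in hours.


W = 1/(mu - lambda) = 1/(53 - 14) = 0.0256 hours

0.0256 hours


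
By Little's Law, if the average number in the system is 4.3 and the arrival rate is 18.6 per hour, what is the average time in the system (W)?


W = L / lambda = 4.3 / 18.6 = 0.2312 hours

0.2312 hours


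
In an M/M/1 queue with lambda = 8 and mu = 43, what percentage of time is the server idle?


Idle fraction = (1 - rho) * 100 = (1 - 8/43) * 100 = 81.4%

81.4%


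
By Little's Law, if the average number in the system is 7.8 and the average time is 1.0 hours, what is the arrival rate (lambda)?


lambda = L / W = 7.8 / 1.0 = 7.8 per hour

7.8 per hour


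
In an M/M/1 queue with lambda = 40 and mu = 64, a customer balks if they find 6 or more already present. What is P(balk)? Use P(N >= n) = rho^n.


P(N >= 6) = rho^6 = (40/64)^6 = 0.0596

0.0596


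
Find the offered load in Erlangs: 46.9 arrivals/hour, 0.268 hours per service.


Offered load a = lambda * E[S] = 46.9 * 0.268 = 12.57 Erlangs

12.57 Erlangs


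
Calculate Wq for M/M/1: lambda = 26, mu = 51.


rho = 26/51; Wq = rho/(mu - lambda) = 0.0204 hours

0.0204 hours


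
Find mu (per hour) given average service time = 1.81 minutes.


mu = 60 / avg_service_time = 60 / 1.81 = 33.15 per hour

33.15 per hour


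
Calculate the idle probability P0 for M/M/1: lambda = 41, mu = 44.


P0 = 1 - rho = 1 - 41/44 = 0.0682

0.0682


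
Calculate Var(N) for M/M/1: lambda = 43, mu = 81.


rho = 43/81; Var(N) = rho/(1-rho)^2 = 2.41

2.41


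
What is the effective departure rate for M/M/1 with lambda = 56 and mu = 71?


For a stable queue (lambda < mu), throughput = lambda = 56 per hour

56 per hour


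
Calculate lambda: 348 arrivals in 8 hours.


lambda = total arrivals / time = 348 / 8 = 43.5 per hour

43.5 per hour


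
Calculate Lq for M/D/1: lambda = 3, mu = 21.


M/D/1: Lq = rho^2 / (2*(1-rho)) where rho = 3/21; Lq = 0.01

0.01


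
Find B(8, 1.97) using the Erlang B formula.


B(N,A) = (A^N/N!) / sum(A^k/k!, k=0..N) with N=8, A=1.97 = 0.0008

0.0008


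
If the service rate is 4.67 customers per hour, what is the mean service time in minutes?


Mean service time = 60/mu = 60/4.67 = 12.85 minutes

12.85 minutes


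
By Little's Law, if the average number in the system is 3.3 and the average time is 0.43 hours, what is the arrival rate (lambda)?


lambda = L / W = 3.3 / 0.43 = 7.67 per hour

7.67 per hour


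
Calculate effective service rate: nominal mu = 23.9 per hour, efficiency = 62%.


Effective rate = mu * efficiency = 23.9 * 0.62 = 14.82 per hour

14.82 per hour


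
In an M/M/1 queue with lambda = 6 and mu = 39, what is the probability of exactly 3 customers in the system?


rho = 6/39; P(n) = (1-rho)*rho^n = (1-6/39)*(6/39)^3 = 0.0031

0.0031


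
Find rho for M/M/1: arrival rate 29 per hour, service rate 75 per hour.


rho = lambda/mu = 29/75 = 0.3867

0.3867


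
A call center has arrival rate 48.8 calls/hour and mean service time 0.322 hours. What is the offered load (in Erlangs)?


Offered load a = lambda * E[S] = 48.8 * 0.322 = 15.71 Erlangs

15.71 Erlangs


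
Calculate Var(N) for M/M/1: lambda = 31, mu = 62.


rho = 31/62; Var(N) = rho/(1-rho)^2 = 2.0

2.0


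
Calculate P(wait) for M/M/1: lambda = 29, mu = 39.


P(wait) = rho = lambda/mu = 29/39 = 0.7436

0.7436


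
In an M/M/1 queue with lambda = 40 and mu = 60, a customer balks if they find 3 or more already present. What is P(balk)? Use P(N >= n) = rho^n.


P(N >= 3) = rho^3 = (40/60)^3 = 0.2963

0.2963


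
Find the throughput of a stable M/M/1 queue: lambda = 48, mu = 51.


For a stable queue (lambda < mu), throughput = lambda = 48 per hour

48 per hour


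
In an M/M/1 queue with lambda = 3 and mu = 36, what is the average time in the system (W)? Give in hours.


W = 1/(mu - lambda) = 1/(36 - 3) = 0.0303 hours

0.0303 hours


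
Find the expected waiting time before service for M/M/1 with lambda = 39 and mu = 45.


rho = 39/45; Wq = rho/(mu - lambda) = 0.1444 hours

0.1444 hours


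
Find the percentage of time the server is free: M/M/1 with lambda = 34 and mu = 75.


Idle fraction = (1 - rho) * 100 = (1 - 34/75) * 100 = 54.7%

54.7%


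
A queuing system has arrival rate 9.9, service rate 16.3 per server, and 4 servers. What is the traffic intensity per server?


rho = lambda / (c * mu) = 9.9 / (4 * 16.3) = 0.1518

0.1518


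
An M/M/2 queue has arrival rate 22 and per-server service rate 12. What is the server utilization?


rho = lambda/(c*mu) = 22/(2*12) = 0.9167

0.9167


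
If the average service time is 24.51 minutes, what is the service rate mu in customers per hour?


mu = 60 / avg_service_time = 60 / 24.51 = 2.45 per hour

2.45 per hour


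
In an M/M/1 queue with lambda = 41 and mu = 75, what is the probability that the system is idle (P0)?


P0 = 1 - rho = 1 - 41/75 = 0.4533

0.4533


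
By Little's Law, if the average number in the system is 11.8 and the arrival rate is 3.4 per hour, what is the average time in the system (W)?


W = L / lambda = 11.8 / 3.4 = 3.4706 hours

3.4706 hours


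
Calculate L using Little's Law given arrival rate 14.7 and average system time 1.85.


L = lambda * W = 14.7 * 1.85 = 27.2

27.2


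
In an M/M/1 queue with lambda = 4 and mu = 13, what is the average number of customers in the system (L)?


rho = 4/13; L = rho/(1-rho) = 0.44

0.44


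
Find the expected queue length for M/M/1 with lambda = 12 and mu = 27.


rho = 12/27; Lq = rho^2/(1-rho) = 0.36

0.36


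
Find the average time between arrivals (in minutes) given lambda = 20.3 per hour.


Mean interarrival time = 60/lambda = 60/20.3 = 2.96 minutes

2.96 minutes


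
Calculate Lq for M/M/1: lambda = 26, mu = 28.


rho = 26/28; Lq = rho^2/(1-rho) = 12.07

12.07


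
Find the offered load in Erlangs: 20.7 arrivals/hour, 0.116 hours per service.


Offered load a = lambda * E[S] = 20.7 * 0.116 = 2.4 Erlangs

2.4 Erlangs


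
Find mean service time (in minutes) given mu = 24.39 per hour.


Mean service time = 60/mu = 60/24.39 = 2.46 minutes

2.46 minutes


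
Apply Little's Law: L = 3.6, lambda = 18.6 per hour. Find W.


W = L / lambda = 3.6 / 18.6 = 0.1935 hours

0.1935 hours


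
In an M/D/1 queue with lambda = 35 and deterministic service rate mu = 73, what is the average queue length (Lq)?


M/D/1: Lq = rho^2 / (2*(1-rho)) where rho = 35/73; Lq = 0.22

0.22


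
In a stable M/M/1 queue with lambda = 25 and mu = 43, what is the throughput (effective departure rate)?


For a stable queue (lambda < mu), throughput = lambda = 25 per hour

25 per hour


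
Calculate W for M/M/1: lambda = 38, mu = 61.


W = 1/(mu - lambda) = 1/(61 - 38) = 0.0435 hours

0.0435 hours


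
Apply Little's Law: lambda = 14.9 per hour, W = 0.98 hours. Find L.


L = lambda * W = 14.9 * 0.98 = 14.6

14.6


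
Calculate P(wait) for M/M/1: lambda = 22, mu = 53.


P(wait) = rho = lambda/mu = 22/53 = 0.4151

0.4151


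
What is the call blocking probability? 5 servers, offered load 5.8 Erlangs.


B(N,A) = (A^N/N!) / sum(A^k/k!, k=0..N) with N=5, A=5.8 = 0.3462

0.3462


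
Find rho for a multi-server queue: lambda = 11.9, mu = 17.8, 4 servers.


rho = lambda / (c * mu) = 11.9 / (4 * 17.8) = 0.1671

0.1671


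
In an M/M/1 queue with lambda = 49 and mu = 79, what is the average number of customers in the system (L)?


rho = 49/79; L = rho/(1-rho) = 1.63

1.63


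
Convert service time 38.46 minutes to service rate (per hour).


mu = 60 / avg_service_time = 60 / 38.46 = 1.56 per hour

1.56 per hour


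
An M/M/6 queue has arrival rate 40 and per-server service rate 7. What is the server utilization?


rho = lambda/(c*mu) = 40/(6*7) = 0.9524

0.9524


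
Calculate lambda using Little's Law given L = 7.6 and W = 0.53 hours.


lambda = L / W = 7.6 / 0.53 = 14.34 per hour

14.34 per hour


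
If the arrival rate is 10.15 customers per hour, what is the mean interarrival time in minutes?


Mean interarrival time = 60/lambda = 60/10.15 = 5.91 minutes

5.91 minutes


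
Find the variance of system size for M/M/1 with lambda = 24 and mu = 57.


rho = 24/57; Var(N) = rho/(1-rho)^2 = 1.26

1.26


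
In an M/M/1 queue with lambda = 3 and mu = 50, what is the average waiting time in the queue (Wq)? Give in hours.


rho = 3/50; Wq = rho/(mu - lambda) = 0.0013 hours

0.0013 hours


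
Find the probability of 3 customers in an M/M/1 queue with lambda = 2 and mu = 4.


rho = 2/4; P(n) = (1-rho)*rho^n = (1-2/4)*(2/4)^3 = 0.0625

0.0625


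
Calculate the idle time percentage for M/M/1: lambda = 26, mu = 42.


Idle fraction = (1 - rho) * 100 = (1 - 26/42) * 100 = 38.1%

38.1%


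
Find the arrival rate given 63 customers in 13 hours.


lambda = total arrivals / time = 63 / 13 = 4.85 per hour

4.85 per hour


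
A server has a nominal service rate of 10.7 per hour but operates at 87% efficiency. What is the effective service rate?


Effective rate = mu * efficiency = 10.7 * 0.87 = 9.31 per hour

9.31 per hour


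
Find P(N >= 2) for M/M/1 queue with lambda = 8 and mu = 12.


P(N >= 2) = rho^2 = (8/12)^2 = 0.4444

0.4444


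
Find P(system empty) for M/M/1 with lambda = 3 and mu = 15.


P0 = 1 - rho = 1 - 3/15 = 0.8

0.8


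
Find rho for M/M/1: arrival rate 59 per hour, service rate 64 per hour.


rho = lambda/mu = 59/64 = 0.9219

0.9219


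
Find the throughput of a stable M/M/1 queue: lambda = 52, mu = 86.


For a stable queue (lambda < mu), throughput = lambda = 52 per hour

52 per hour


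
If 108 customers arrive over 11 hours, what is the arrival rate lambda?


lambda = total arrivals / time = 108 / 11 = 9.82 per hour

9.82 per hour


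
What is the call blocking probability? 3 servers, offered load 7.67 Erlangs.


B(N,A) = (A^N/N!) / sum(A^k/k!, k=0..N) with N=3, A=7.67 = 0.6638

0.6638


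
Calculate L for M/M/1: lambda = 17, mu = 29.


rho = 17/29; L = rho/(1-rho) = 1.42

1.42


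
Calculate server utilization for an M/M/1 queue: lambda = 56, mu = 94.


rho = lambda/mu = 56/94 = 0.5957

0.5957
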